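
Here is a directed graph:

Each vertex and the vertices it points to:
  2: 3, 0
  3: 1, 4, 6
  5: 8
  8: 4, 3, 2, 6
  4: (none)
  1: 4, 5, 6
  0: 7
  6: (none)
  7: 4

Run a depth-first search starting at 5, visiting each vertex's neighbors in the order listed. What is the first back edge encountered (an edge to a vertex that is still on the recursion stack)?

DFS from 5 (visiting each vertex's neighbors in the order listed); mark gray on enter, black on exit:
5 gray
  8 gray
    4 gray
    4 black
    3 gray
      1 gray
        1→4: 4 black — skip
        1→5: 5 is gray → back edge
First back edge: 1 → 5.

1->5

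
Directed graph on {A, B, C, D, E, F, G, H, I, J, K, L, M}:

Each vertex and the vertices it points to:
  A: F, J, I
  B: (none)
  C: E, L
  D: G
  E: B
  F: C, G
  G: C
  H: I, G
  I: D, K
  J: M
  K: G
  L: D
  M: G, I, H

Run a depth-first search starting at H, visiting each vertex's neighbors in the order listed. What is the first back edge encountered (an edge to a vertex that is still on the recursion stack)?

L→D

DFS from H (visiting each vertex's neighbors in the order listed); mark gray on enter, black on exit:
H gray
  I gray
    D gray
      G gray
        C gray
          E gray
            B gray
            B black
          E black
          L gray
            L→D: D is gray → back edge
First back edge: L → D.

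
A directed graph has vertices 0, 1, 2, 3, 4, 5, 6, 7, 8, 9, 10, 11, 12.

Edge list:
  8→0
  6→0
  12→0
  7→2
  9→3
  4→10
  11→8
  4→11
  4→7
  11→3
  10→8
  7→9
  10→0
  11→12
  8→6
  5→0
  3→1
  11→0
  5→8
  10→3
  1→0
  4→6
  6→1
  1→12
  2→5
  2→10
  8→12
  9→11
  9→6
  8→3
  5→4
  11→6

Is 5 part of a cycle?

5 is on a cycle iff 5 can reach itself via ≥1 edge.
5 → 4 → 7 → 2 → 5 — yes.

Yes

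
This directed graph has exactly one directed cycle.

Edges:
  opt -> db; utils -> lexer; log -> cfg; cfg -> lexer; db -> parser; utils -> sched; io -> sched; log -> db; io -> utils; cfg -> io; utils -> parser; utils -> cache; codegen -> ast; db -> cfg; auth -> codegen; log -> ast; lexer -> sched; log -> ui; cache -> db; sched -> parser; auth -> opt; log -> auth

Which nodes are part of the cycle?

DFS with gray/black marking from cfg:
cfg gray
  lexer gray
    sched gray
      parser gray
      parser black
    sched black
  lexer black
  io gray
    io→sched: sched black — skip
    utils gray
      utils→lexer: lexer black — skip
      cache gray
        db gray
          db→parser: parser black — skip
          db→cfg: cfg is gray → back edge
Back edge closes the cycle cfg → io → utils → cache → db → cfg; its vertices are {db, io, cfg, cache, utils}.

db, io, cfg, cache, utils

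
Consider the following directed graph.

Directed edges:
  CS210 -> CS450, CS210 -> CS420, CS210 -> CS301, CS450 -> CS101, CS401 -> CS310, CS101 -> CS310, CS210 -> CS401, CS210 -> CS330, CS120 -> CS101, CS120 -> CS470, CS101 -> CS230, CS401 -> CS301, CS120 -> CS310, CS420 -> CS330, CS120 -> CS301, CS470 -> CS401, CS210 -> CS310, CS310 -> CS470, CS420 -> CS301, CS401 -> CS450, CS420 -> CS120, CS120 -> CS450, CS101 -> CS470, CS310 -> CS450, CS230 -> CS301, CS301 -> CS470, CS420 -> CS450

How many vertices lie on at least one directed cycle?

7

A vertex is on a directed cycle iff it belongs to a strongly connected component of size ≥ 2 (or has a self-loop).
The vertices on cycles are {CS101, CS230, CS301, CS310, CS401, CS450, CS470} — 7 in total.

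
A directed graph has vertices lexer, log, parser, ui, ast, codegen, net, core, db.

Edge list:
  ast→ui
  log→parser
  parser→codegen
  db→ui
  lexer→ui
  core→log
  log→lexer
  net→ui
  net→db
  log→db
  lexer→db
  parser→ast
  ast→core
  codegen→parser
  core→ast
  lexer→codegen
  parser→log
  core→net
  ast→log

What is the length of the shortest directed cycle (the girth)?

For each vertex v, BFS finds the shortest path from v back to v.
The shortest such closed walk is parser → log → parser, length 2.

2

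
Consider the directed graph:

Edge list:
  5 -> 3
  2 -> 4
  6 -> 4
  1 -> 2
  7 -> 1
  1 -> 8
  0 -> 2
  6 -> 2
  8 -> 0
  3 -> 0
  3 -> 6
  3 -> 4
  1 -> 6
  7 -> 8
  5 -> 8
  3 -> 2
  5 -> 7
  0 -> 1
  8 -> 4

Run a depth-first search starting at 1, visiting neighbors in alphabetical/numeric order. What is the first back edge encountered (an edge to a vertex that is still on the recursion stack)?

DFS from 1 (visiting neighbors in alphabetical/numeric order); mark gray on enter, black on exit:
1 gray
  2 gray
    4 gray
    4 black
  2 black
  6 gray
    6→2: 2 black — skip
    6→4: 4 black — skip
  6 black
  8 gray
    0 gray
      0→1: 1 is gray → back edge
First back edge: 0 → 1.

0->1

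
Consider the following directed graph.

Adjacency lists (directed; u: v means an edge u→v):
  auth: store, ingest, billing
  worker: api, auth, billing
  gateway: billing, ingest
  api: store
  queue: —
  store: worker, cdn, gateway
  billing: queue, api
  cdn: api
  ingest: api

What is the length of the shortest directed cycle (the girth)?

3

For each vertex v, BFS finds the shortest path from v back to v.
The shortest such closed walk is store → cdn → api → store, length 3.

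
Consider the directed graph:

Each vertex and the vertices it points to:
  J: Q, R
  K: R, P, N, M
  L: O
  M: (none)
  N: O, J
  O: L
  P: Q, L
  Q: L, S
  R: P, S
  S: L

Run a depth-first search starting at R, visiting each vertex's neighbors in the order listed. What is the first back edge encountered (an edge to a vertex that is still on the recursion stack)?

DFS from R (visiting each vertex's neighbors in the order listed); mark gray on enter, black on exit:
R gray
  P gray
    Q gray
      L gray
        O gray
          O→L: L is gray → back edge
First back edge: O → L.

O->L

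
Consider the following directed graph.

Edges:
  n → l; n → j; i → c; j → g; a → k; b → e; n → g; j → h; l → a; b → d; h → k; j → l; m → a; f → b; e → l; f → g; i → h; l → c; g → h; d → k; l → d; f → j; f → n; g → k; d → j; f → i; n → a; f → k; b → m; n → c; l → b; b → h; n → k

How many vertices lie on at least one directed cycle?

A vertex is on a directed cycle iff it belongs to a strongly connected component of size ≥ 2 (or has a self-loop).
The vertices on cycles are {b, d, e, j, l} — 5 in total.

5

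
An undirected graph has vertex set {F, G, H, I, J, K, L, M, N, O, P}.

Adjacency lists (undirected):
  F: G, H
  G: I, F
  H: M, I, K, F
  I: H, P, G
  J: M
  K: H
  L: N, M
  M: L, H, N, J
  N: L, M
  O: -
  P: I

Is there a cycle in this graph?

DFS, tracking each vertex's parent; an edge to a visited non-parent vertex closes a cycle.
Start from G:
visit G (parent –)
  visit I (parent G)
    visit H (parent I)
      visit M (parent H)
        visit L (parent M)
          visit N (parent L)
            N–L: parent, skip
            N–M: M visited and ≠ parent → cycle
Cycle: M – L – N – M.

Yes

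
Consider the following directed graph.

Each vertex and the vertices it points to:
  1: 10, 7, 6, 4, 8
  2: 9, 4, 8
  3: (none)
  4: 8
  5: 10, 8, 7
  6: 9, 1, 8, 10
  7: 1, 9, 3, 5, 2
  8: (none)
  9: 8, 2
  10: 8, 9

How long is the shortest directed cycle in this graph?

For each vertex v, BFS finds the shortest path from v back to v.
The shortest such closed walk is 1 → 7 → 1, length 2.

2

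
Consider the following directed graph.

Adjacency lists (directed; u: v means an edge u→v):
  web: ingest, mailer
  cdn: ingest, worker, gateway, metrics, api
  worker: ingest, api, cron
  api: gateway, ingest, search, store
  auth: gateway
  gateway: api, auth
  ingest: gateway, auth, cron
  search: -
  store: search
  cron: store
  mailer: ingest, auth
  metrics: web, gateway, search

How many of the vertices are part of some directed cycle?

4

A vertex is on a directed cycle iff it belongs to a strongly connected component of size ≥ 2 (or has a self-loop).
The vertices on cycles are {api, auth, ingest, gateway} — 4 in total.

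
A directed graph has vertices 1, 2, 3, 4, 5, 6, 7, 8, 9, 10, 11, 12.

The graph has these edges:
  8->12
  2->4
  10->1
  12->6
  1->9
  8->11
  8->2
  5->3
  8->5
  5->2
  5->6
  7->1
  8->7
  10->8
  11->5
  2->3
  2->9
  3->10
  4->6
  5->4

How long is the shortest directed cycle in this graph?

4

For each vertex v, BFS finds the shortest path from v back to v.
The shortest such closed walk is 10 → 8 → 5 → 3 → 10, length 4.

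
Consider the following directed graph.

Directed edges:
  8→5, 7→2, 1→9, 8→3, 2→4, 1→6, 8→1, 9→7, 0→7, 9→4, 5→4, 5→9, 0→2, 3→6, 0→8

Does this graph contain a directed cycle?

DFS with white/gray/black marking, starting from 9:
9 gray
  4 gray
  4 black
  7 gray
    2 gray
      2→4: 4 black — skip
    2 black
  7 black
9 black
0 gray
  8 gray
    1 gray
      1→9: 9 black — skip
      6 gray
      6 black
    1 black
    3 gray
      3→6: 6 black — skip
    3 black
    5 gray
      5→9: 9 black — skip
      5→4: 4 black — skip
    5 black
  8 black
  0→7: 7 black — skip
  0→2: 2 black — skip
0 black
Every edge goes to a white or black vertex — no back edge, so the graph is acyclic.

No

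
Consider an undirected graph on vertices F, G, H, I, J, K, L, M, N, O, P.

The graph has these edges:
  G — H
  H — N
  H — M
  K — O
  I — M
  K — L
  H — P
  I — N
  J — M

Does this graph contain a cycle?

DFS, tracking each vertex's parent; an edge to a visited non-parent vertex closes a cycle.
Start from P:
visit P (parent –)
  visit H (parent P)
    visit M (parent H)
      M–H: parent, skip
      visit I (parent M)
        I–M: parent, skip
        visit N (parent I)
          N–I: parent, skip
          N–H: H visited and ≠ parent → cycle
Cycle: H – M – I – N – H.

Yes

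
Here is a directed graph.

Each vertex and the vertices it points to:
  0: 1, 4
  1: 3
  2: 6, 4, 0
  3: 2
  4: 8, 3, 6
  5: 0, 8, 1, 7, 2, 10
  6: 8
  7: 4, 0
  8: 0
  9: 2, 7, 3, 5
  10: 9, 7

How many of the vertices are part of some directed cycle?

10

A vertex is on a directed cycle iff it belongs to a strongly connected component of size ≥ 2 (or has a self-loop).
The vertices on cycles are {0, 1, 2, 3, 4, 5, 6, 8, 9, 10} — 10 in total.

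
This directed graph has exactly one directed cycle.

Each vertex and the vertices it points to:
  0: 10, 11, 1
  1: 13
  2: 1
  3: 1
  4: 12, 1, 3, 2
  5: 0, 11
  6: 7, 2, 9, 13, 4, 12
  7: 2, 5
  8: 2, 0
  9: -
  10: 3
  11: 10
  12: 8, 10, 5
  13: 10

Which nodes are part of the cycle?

DFS with gray/black marking from 3:
3 gray
  1 gray
    13 gray
      10 gray
        10→3: 3 is gray → back edge
Back edge closes the cycle 3 → 1 → 13 → 10 → 3; its vertices are {1, 3, 10, 13}.

1, 3, 10, 13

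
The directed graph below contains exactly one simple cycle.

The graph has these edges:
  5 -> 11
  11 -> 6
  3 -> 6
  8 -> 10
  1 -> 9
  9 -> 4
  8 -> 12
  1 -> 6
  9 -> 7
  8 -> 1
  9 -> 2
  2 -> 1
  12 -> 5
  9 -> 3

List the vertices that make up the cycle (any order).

1, 2, 9

DFS with gray/black marking from 1:
1 gray
  6 gray
  6 black
  9 gray
    2 gray
      2→1: 1 is gray → back edge
Back edge closes the cycle 1 → 9 → 2 → 1; its vertices are {1, 2, 9}.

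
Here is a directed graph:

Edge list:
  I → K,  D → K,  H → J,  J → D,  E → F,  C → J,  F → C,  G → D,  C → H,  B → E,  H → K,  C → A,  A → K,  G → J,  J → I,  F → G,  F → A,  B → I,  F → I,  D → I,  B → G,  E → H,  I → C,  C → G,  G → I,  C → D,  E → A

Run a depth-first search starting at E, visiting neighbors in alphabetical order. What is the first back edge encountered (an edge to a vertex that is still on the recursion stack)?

I→C

DFS from E (visiting neighbors in alphabetical order); mark gray on enter, black on exit:
E gray
  A gray
    K gray
    K black
  A black
  F gray
    F→A: A black — skip
    C gray
      C→A: A black — skip
      D gray
        I gray
          I→C: C is gray → back edge
First back edge: I → C.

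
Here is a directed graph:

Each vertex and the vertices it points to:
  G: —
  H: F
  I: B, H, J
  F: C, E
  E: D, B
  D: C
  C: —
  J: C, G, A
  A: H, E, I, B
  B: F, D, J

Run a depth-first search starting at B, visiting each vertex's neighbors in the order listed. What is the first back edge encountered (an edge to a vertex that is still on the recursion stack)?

E→B

DFS from B (visiting each vertex's neighbors in the order listed); mark gray on enter, black on exit:
B gray
  F gray
    C gray
    C black
    E gray
      D gray
        D→C: C black — skip
      D black
      E→B: B is gray → back edge
First back edge: E → B.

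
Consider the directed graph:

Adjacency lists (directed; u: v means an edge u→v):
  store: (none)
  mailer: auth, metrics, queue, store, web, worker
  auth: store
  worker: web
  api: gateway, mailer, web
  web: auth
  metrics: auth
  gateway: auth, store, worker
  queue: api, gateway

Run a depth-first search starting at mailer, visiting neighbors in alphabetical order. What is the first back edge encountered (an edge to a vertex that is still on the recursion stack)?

api→mailer

DFS from mailer (visiting neighbors in alphabetical order); mark gray on enter, black on exit:
mailer gray
  auth gray
    store gray
    store black
  auth black
  metrics gray
    metrics→auth: auth black — skip
  metrics black
  queue gray
    api gray
      gateway gray
        gateway→auth: auth black — skip
        gateway→store: store black — skip
        worker gray
          web gray
            web→auth: auth black — skip
          web black
        worker black
      gateway black
      api→mailer: mailer is gray → back edge
First back edge: api → mailer.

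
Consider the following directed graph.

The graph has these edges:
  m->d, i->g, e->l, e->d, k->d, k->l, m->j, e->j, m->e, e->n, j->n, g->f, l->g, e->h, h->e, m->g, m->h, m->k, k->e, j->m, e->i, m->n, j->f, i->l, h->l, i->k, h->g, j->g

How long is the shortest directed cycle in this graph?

2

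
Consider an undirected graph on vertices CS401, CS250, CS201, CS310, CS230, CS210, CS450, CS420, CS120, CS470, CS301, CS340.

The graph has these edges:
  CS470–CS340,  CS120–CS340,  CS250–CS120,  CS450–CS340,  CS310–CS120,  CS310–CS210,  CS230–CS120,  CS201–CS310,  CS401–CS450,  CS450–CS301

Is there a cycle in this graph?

No

DFS, tracking each vertex's parent; an edge to a visited non-parent vertex closes a cycle.
Start from CS401:
visit CS401 (parent –)
  visit CS450 (parent CS401)
    visit CS340 (parent CS450)
      CS340–CS450: parent, skip
      visit CS120 (parent CS340)
        visit CS230 (parent CS120)
          CS230–CS120: parent, skip
        visit CS310 (parent CS120)
          CS310–CS120: parent, skip
          visit CS210 (parent CS310)
            CS210–CS310: parent, skip
          visit CS201 (parent CS310)
            CS201–CS310: parent, skip
        CS120–CS340: parent, skip
        visit CS250 (parent CS120)
          CS250–CS120: parent, skip
      visit CS470 (parent CS340)
        CS470–CS340: parent, skip
    visit CS301 (parent CS450)
      CS301–CS450: parent, skip
    CS450–CS401: parent, skip
visit CS420 (parent –)
No non-parent visited neighbor found — the graph is a forest.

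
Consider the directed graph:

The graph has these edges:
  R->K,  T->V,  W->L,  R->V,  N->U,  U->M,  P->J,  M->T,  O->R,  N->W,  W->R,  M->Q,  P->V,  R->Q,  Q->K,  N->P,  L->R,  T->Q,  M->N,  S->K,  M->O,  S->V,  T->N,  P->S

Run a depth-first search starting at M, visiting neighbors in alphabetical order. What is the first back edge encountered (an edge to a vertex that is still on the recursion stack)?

U->M

DFS from M (visiting neighbors in alphabetical order); mark gray on enter, black on exit:
M gray
  N gray
    P gray
      J gray
      J black
      S gray
        K gray
        K black
        V gray
        V black
      S black
      P→V: V black — skip
    P black
    U gray
      U→M: M is gray → back edge
First back edge: U → M.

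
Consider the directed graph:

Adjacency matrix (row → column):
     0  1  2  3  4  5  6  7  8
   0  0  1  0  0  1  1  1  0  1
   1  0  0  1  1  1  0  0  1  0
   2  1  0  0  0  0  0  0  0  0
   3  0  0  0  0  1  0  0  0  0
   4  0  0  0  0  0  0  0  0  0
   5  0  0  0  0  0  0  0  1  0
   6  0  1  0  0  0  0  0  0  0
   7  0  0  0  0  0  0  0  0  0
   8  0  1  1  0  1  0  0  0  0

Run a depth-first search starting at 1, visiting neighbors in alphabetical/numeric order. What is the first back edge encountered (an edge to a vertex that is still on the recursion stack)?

0→1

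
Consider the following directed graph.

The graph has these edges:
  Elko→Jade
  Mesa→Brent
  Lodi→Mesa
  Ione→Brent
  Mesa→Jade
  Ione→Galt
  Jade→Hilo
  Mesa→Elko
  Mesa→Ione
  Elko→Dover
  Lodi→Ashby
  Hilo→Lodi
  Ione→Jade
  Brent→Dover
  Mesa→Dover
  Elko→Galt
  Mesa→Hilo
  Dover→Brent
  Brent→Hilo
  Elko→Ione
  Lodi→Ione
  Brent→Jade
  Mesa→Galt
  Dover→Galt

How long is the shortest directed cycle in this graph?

For each vertex v, BFS finds the shortest path from v back to v.
The shortest such closed walk is Brent → Dover → Brent, length 2.

2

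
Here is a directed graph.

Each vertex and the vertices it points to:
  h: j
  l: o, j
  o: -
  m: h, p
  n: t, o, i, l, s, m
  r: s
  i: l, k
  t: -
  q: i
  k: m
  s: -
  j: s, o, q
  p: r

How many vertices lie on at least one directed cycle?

7

A vertex is on a directed cycle iff it belongs to a strongly connected component of size ≥ 2 (or has a self-loop).
The vertices on cycles are {h, i, j, k, l, m, q} — 7 in total.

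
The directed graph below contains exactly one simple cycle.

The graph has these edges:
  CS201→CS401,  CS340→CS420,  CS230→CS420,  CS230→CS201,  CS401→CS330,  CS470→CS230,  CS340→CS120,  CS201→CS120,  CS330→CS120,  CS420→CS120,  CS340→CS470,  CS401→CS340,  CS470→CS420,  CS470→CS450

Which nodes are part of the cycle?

CS201, CS230, CS340, CS401, CS470

DFS with gray/black marking from CS401:
CS401 gray
  CS340 gray
    CS470 gray
      CS230 gray
        CS420 gray
          CS120 gray
          CS120 black
        CS420 black
        CS201 gray
          CS201→CS401: CS401 is gray → back edge
Back edge closes the cycle CS401 → CS340 → CS470 → CS230 → CS201 → CS401; its vertices are {CS201, CS230, CS340, CS401, CS470}.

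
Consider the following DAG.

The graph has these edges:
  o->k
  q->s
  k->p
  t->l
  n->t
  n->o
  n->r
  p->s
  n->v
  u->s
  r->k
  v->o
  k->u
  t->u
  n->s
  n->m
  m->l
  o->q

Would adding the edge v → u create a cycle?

No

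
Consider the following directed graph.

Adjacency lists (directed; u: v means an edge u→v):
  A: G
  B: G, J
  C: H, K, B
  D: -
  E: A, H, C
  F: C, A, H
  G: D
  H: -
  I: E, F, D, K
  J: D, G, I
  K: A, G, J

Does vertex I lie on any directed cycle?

Yes

I is on a cycle iff I can reach itself via ≥1 edge.
I → K → J → I — yes.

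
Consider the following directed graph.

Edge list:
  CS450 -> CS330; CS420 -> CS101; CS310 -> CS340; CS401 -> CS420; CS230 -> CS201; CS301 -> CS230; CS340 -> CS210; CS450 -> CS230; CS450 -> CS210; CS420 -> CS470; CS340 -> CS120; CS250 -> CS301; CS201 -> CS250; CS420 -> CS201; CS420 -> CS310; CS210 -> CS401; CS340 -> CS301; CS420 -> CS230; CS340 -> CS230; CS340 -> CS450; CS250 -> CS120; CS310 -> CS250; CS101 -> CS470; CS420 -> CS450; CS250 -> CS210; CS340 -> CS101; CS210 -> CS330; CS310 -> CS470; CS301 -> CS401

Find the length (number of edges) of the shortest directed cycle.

For each vertex v, BFS finds the shortest path from v back to v.
The shortest such closed walk is CS420 → CS450 → CS210 → CS401 → CS420, length 4.

4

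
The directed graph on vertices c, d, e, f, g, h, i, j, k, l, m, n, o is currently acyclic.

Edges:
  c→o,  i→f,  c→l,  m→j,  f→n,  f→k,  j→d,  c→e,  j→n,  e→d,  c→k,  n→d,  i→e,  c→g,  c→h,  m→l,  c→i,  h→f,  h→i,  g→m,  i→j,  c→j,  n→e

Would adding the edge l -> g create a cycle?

Yes

Adding l→g creates a cycle iff g can already reach l.
Path from g: g → m → l.
So g → … → l → g is a cycle.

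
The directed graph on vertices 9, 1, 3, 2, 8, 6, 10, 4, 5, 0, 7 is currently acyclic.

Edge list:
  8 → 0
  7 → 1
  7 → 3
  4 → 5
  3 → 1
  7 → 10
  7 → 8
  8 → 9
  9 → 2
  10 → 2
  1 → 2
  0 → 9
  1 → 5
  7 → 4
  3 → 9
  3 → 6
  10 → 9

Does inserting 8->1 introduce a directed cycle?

No

Adding 8→1 creates a cycle iff 1 can already reach 8.
Explore from 1: no path reaches 8. The graph stays acyclic.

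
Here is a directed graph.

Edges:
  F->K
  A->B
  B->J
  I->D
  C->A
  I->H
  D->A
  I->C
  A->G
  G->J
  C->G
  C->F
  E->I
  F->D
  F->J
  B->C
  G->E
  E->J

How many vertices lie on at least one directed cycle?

A vertex is on a directed cycle iff it belongs to a strongly connected component of size ≥ 2 (or has a self-loop).
The vertices on cycles are {A, B, C, D, E, F, G, I} — 8 in total.

8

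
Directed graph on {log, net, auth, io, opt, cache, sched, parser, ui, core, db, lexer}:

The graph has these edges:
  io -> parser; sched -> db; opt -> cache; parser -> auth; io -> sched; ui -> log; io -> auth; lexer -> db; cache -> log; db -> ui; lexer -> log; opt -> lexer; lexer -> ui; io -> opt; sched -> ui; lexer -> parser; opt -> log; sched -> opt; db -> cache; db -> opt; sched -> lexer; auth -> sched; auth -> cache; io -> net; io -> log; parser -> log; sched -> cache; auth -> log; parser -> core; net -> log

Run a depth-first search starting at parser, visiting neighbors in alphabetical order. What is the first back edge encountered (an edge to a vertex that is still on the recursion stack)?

lexer→db

DFS from parser (visiting neighbors in alphabetical order); mark gray on enter, black on exit:
parser gray
  auth gray
    cache gray
      log gray
      log black
    cache black
    auth→log: log black — skip
    sched gray
      sched→cache: cache black — skip
      db gray
        db→cache: cache black — skip
        opt gray
          opt→cache: cache black — skip
          lexer gray
            lexer→db: db is gray → back edge
First back edge: lexer → db.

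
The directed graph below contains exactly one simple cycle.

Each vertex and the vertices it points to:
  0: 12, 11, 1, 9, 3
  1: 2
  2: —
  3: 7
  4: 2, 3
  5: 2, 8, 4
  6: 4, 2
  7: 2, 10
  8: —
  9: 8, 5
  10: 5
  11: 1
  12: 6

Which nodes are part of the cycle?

DFS with gray/black marking from 3:
3 gray
  7 gray
    2 gray
    2 black
    10 gray
      5 gray
        5→2: 2 black — skip
        8 gray
        8 black
        4 gray
          4→2: 2 black — skip
          4→3: 3 is gray → back edge
Back edge closes the cycle 3 → 7 → 10 → 5 → 4 → 3; its vertices are {3, 4, 5, 7, 10}.

3, 4, 5, 7, 10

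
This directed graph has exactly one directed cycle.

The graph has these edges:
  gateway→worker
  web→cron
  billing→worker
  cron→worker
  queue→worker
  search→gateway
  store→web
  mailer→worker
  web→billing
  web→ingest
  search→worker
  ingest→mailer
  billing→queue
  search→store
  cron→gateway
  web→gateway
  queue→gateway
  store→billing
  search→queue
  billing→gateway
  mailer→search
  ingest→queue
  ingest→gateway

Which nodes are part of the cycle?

DFS with gray/black marking from store:
store gray
  billing gray
    queue gray
      gateway gray
        worker gray
        worker black
      gateway black
      queue→worker: worker black — skip
    queue black
    billing→gateway: gateway black — skip
    billing→worker: worker black — skip
  billing black
  web gray
    web→billing: billing black — skip
    web→gateway: gateway black — skip
    cron gray
      cron→worker: worker black — skip
      cron→gateway: gateway black — skip
    cron black
    ingest gray
      mailer gray
        mailer→worker: worker black — skip
        search gray
          search→queue: queue black — skip
          search→gateway: gateway black — skip
          search→store: store is gray → back edge
Back edge closes the cycle store → web → ingest → mailer → search → store; its vertices are {web, store, ingest, mailer, search}.

web, store, ingest, mailer, search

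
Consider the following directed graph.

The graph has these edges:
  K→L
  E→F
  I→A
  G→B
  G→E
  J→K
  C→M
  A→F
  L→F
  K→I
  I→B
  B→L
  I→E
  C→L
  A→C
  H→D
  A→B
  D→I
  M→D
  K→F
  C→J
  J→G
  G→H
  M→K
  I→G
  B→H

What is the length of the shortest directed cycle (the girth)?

For each vertex v, BFS finds the shortest path from v back to v.
The shortest such closed walk is D → I → G → H → D, length 4.

4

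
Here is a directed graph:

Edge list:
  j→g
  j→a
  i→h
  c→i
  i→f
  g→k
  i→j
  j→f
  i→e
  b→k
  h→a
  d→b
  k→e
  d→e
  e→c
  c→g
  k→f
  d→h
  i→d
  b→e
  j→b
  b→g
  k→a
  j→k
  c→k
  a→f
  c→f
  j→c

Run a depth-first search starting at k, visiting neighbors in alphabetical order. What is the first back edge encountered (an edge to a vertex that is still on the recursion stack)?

g->k

DFS from k (visiting neighbors in alphabetical order); mark gray on enter, black on exit:
k gray
  a gray
    f gray
    f black
  a black
  e gray
    c gray
      c→f: f black — skip
      g gray
        g→k: k is gray → back edge
First back edge: g → k.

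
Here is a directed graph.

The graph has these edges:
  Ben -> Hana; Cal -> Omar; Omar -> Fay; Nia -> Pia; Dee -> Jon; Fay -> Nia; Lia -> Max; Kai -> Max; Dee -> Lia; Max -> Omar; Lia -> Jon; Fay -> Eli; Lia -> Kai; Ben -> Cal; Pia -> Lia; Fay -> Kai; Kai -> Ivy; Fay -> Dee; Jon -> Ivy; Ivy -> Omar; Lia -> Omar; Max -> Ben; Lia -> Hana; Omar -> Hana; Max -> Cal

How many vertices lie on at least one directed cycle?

A vertex is on a directed cycle iff it belongs to a strongly connected component of size ≥ 2 (or has a self-loop).
The vertices on cycles are {Ben, Cal, Dee, Fay, Ivy, Jon, Kai, Lia, Max, Nia, Pia, Omar} — 12 in total.

12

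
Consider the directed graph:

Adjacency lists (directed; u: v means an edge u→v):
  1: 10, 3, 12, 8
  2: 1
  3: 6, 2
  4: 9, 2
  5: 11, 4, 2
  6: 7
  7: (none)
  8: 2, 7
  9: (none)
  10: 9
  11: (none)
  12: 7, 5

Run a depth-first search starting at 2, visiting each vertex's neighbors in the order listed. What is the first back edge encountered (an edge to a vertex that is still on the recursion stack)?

DFS from 2 (visiting each vertex's neighbors in the order listed); mark gray on enter, black on exit:
2 gray
  1 gray
    10 gray
      9 gray
      9 black
    10 black
    3 gray
      6 gray
        7 gray
        7 black
      6 black
      3→2: 2 is gray → back edge
First back edge: 3 → 2.

3→2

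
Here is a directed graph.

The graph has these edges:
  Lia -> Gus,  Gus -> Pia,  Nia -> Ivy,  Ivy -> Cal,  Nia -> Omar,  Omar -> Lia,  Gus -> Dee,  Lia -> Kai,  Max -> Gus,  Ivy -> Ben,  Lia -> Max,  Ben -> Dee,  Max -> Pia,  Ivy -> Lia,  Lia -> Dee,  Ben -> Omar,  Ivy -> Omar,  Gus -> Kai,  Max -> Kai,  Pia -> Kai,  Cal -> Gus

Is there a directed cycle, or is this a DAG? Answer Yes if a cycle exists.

No

DFS with white/gray/black marking, starting from Kai:
Kai gray
Kai black
Gus gray
  Gus→Kai: Kai black — skip
  Dee gray
  Dee black
  Pia gray
    Pia→Kai: Kai black — skip
  Pia black
Gus black
Ben gray
  Ben→Dee: Dee black — skip
  Omar gray
    Lia gray
      Lia→Kai: Kai black — skip
      Lia→Gus: Gus black — skip
      Max gray
        Max→Kai: Kai black — skip
        Max→Pia: Pia black — skip
        Max→Gus: Gus black — skip
      Max black
      Lia→Dee: Dee black — skip
    Lia black
  Omar black
Ben black
Nia gray
  Ivy gray
    Cal gray
      Cal→Gus: Gus black — skip
    Cal black
    Ivy→Lia: Lia black — skip
    Ivy→Omar: Omar black — skip
    Ivy→Ben: Ben black — skip
  Ivy black
  Nia→Omar: Omar black — skip
Nia black
Every edge goes to a white or black vertex — no back edge, so the graph is acyclic.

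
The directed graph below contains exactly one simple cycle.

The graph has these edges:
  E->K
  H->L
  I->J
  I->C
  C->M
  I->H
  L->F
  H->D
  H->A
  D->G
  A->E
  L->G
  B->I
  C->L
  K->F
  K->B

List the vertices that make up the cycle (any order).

DFS with gray/black marking from B:
B gray
  I gray
    J gray
    J black
    H gray
      A gray
        E gray
          K gray
            K→B: B is gray → back edge
Back edge closes the cycle B → I → H → A → E → K → B; its vertices are {A, B, E, H, I, K}.

A, B, E, H, I, K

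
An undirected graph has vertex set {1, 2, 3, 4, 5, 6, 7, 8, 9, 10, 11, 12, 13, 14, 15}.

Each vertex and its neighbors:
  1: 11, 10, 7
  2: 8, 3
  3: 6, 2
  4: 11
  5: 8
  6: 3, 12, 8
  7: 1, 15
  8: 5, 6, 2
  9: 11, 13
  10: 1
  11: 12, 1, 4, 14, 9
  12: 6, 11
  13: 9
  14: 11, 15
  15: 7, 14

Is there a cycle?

Yes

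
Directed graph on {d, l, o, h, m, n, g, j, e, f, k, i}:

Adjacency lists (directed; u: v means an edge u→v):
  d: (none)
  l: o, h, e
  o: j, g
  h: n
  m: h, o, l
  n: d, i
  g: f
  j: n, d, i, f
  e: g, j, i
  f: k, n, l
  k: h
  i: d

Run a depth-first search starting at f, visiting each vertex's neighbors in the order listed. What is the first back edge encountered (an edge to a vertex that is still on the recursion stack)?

DFS from f (visiting each vertex's neighbors in the order listed); mark gray on enter, black on exit:
f gray
  k gray
    h gray
      n gray
        d gray
        d black
        i gray
          i→d: d black — skip
        i black
      n black
    h black
  k black
  f→n: n black — skip
  l gray
    o gray
      j gray
        j→n: n black — skip
        j→d: d black — skip
        j→i: i black — skip
        j→f: f is gray → back edge
First back edge: j → f.

j->f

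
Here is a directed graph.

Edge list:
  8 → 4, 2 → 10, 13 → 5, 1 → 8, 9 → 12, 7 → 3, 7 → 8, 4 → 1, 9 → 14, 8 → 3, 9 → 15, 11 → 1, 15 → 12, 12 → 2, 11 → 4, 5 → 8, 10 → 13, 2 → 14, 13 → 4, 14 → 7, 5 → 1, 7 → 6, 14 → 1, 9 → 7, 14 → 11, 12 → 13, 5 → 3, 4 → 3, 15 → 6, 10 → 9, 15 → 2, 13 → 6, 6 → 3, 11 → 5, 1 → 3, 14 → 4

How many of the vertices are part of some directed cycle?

8

A vertex is on a directed cycle iff it belongs to a strongly connected component of size ≥ 2 (or has a self-loop).
The vertices on cycles are {1, 2, 4, 8, 9, 10, 12, 15} — 8 in total.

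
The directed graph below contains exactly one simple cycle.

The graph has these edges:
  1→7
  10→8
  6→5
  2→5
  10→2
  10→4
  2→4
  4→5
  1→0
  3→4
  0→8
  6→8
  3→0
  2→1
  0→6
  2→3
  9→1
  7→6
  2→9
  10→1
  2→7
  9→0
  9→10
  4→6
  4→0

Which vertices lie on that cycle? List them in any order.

2, 9, 10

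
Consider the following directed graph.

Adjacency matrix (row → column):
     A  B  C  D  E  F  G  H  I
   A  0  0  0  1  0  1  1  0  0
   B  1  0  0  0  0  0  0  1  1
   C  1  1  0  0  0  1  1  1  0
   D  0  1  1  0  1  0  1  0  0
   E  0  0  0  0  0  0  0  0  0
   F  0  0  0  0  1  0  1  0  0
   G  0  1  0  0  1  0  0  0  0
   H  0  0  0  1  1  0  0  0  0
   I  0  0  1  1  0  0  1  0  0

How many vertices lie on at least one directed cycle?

A vertex is on a directed cycle iff it belongs to a strongly connected component of size ≥ 2 (or has a self-loop).
The vertices on cycles are {A, B, C, D, F, G, H, I} — 8 in total.

8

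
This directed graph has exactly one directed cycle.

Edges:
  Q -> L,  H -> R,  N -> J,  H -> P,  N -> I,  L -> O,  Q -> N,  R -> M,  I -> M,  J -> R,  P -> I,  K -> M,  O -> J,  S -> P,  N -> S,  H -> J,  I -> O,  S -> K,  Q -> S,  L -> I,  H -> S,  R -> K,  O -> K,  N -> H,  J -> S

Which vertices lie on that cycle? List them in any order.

DFS with gray/black marking from O:
O gray
  K gray
    M gray
    M black
  K black
  J gray
    R gray
      R→K: K black — skip
      R→M: M black — skip
    R black
    S gray
      S→K: K black — skip
      P gray
        I gray
          I→O: O is gray → back edge
Back edge closes the cycle O → J → S → P → I → O; its vertices are {I, J, O, P, S}.

I, J, O, P, S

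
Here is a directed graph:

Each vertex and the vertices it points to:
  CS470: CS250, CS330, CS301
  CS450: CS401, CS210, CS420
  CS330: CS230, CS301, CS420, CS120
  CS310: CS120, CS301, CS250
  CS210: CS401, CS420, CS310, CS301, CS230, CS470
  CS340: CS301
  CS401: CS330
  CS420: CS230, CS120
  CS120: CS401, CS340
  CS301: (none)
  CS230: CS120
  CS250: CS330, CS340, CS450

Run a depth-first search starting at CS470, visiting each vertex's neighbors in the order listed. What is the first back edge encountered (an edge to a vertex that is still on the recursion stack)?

CS401→CS330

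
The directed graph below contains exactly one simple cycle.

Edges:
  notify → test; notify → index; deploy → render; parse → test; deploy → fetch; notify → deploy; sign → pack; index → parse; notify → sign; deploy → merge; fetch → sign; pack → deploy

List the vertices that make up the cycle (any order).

DFS with gray/black marking from deploy:
deploy gray
  merge gray
  merge black
  render gray
  render black
  fetch gray
    sign gray
      pack gray
        pack→deploy: deploy is gray → back edge
Back edge closes the cycle deploy → fetch → sign → pack → deploy; its vertices are {pack, sign, fetch, deploy}.

pack, sign, fetch, deploy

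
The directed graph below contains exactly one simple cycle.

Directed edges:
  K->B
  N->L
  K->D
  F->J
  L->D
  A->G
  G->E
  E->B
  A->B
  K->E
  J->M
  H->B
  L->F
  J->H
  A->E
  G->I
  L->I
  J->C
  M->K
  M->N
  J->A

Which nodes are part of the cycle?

DFS with gray/black marking from L:
L gray
  I gray
  I black
  F gray
    J gray
      A gray
        B gray
        B black
        E gray
          E→B: B black — skip
        E black
        G gray
          G→I: I black — skip
          G→E: E black — skip
        G black
      A black
      M gray
        N gray
          N→L: L is gray → back edge
Back edge closes the cycle L → F → J → M → N → L; its vertices are {F, J, L, M, N}.

F, J, L, M, N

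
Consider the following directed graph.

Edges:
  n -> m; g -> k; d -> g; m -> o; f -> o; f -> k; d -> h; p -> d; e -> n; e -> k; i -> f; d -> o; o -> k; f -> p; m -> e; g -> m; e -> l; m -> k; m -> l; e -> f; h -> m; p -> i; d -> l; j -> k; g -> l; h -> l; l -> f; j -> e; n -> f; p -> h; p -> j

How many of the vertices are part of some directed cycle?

A vertex is on a directed cycle iff it belongs to a strongly connected component of size ≥ 2 (or has a self-loop).
The vertices on cycles are {d, e, f, g, h, i, j, l, m, n, p} — 11 in total.

11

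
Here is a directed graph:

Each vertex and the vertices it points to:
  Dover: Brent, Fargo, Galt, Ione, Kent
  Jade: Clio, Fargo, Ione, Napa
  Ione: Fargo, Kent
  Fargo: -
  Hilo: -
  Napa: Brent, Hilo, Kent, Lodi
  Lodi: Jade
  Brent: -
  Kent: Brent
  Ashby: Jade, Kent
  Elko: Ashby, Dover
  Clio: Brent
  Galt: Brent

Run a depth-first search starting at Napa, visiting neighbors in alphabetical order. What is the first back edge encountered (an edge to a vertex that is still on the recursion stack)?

DFS from Napa (visiting neighbors in alphabetical order); mark gray on enter, black on exit:
Napa gray
  Brent gray
  Brent black
  Hilo gray
  Hilo black
  Kent gray
    Kent→Brent: Brent black — skip
  Kent black
  Lodi gray
    Jade gray
      Clio gray
        Clio→Brent: Brent black — skip
      Clio black
      Fargo gray
      Fargo black
      Ione gray
        Ione→Fargo: Fargo black — skip
        Ione→Kent: Kent black — skip
      Ione black
      Jade→Napa: Napa is gray → back edge
First back edge: Jade → Napa.

Jade→Napa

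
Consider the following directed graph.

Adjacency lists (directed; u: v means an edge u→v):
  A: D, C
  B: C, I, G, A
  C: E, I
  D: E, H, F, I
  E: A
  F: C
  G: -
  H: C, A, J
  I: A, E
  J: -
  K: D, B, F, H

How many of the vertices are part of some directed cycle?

7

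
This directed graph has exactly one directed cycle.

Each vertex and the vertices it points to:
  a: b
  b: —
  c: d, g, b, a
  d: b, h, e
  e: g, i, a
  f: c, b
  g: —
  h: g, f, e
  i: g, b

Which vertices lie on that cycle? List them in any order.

DFS with gray/black marking from h:
h gray
  g gray
  g black
  f gray
    c gray
      d gray
        b gray
        b black
        d→h: h is gray → back edge
Back edge closes the cycle h → f → c → d → h; its vertices are {c, d, f, h}.

c, d, f, h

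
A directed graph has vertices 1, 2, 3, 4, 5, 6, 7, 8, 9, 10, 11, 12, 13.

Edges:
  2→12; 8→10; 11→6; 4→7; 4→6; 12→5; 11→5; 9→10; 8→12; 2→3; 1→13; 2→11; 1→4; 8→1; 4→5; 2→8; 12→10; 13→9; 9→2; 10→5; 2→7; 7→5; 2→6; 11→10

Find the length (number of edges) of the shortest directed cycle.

For each vertex v, BFS finds the shortest path from v back to v.
The shortest such closed walk is 2 → 8 → 1 → 13 → 9 → 2, length 5.

5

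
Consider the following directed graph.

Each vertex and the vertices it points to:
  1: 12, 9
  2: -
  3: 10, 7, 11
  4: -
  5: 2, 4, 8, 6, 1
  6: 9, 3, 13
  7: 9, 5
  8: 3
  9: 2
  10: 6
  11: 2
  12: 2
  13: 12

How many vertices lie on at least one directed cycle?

A vertex is on a directed cycle iff it belongs to a strongly connected component of size ≥ 2 (or has a self-loop).
The vertices on cycles are {3, 5, 6, 7, 8, 10} — 6 in total.

6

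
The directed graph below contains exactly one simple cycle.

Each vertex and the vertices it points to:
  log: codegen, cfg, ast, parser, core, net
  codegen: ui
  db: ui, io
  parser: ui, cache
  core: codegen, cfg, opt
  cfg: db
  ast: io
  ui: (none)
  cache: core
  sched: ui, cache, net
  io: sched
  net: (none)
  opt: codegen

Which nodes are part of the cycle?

db, io, cfg, core, cache, sched

DFS with gray/black marking from core:
core gray
  codegen gray
    ui gray
    ui black
  codegen black
  cfg gray
    db gray
      db→ui: ui black — skip
      io gray
        sched gray
          sched→ui: ui black — skip
          cache gray
            cache→core: core is gray → back edge
Back edge closes the cycle core → cfg → db → io → sched → cache → core; its vertices are {db, io, cfg, core, cache, sched}.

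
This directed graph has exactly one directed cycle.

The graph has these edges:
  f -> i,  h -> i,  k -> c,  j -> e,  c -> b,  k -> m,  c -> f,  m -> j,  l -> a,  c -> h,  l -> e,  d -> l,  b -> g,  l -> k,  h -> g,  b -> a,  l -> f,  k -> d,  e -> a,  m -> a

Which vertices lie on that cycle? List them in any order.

DFS with gray/black marking from k:
k gray
  d gray
    l gray
      f gray
        i gray
        i black
      f black
      e gray
        a gray
        a black
      e black
      l→k: k is gray → back edge
Back edge closes the cycle k → d → l → k; its vertices are {d, k, l}.

d, k, l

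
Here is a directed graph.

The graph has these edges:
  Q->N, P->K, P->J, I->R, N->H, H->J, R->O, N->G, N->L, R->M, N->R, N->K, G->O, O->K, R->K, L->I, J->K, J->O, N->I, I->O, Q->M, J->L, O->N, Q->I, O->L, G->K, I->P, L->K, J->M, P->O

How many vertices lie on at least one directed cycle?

A vertex is on a directed cycle iff it belongs to a strongly connected component of size ≥ 2 (or has a self-loop).
The vertices on cycles are {G, H, I, J, L, N, O, P, R} — 9 in total.

9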